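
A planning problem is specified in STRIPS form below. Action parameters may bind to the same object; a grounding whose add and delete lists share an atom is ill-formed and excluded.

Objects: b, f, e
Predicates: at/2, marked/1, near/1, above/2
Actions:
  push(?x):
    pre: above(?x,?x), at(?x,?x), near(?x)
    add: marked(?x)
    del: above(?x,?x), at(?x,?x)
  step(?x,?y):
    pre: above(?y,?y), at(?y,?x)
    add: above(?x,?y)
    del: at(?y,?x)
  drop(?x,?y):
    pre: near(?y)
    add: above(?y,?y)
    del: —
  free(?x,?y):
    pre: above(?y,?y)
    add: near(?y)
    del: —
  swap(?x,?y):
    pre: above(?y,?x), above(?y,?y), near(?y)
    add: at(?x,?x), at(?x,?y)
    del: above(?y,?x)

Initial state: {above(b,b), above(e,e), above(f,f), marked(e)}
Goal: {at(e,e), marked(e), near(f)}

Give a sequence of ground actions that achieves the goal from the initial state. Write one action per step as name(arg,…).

free(b,f); free(b,e); swap(e,e)

1. free(b,f)  →  {above(b,b), above(e,e), above(f,f), marked(e), near(f)}
2. free(b,e)  →  {above(b,b), above(e,e), above(f,f), marked(e), near(e), near(f)}
3. swap(e,e)  →  {above(b,b), above(f,f), at(e,e), marked(e), near(e), near(f)}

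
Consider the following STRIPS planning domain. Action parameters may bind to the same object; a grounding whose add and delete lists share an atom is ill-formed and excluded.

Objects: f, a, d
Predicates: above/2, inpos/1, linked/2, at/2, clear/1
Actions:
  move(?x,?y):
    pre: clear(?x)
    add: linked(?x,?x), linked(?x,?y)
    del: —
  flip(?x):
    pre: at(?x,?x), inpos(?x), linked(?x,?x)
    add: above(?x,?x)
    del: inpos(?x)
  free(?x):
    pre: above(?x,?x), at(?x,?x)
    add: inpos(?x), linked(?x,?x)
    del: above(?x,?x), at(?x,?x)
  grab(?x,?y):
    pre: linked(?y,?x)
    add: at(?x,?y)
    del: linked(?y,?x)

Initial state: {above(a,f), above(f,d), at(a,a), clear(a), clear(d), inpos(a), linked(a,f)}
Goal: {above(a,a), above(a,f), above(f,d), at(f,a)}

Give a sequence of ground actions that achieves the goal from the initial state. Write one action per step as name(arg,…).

move(a,f); flip(a); grab(f,a)

1. move(a,f)  →  {above(a,f), above(f,d), at(a,a), clear(a), clear(d), inpos(a), linked(a,a), linked(a,f)}
2. flip(a)  →  {above(a,a), above(a,f), above(f,d), at(a,a), clear(a), clear(d), linked(a,a), linked(a,f)}
3. grab(f,a)  →  {above(a,a), above(a,f), above(f,d), at(a,a), at(f,a), clear(a), clear(d), linked(a,a)}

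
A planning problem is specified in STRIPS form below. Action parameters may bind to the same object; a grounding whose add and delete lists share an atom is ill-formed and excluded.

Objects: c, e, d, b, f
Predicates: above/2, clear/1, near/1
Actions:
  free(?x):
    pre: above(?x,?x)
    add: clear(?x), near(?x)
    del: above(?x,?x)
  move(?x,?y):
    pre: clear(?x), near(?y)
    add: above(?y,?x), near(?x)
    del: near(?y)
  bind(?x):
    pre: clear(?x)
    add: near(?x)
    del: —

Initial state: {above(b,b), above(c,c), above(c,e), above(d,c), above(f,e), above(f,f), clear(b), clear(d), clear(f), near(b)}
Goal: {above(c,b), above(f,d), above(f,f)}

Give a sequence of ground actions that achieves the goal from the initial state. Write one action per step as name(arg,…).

1. free(c)  →  {above(b,b), above(c,e), above(d,c), above(f,e), above(f,f), clear(b), clear(c), clear(d), clear(f), near(b), near(c)}
2. move(b,c)  →  {above(b,b), above(c,b), above(c,e), above(d,c), above(f,e), above(f,f), clear(b), clear(c), clear(d), clear(f), near(b)}
3. move(f,b)  →  {above(b,b), above(b,f), above(c,b), above(c,e), above(d,c), above(f,e), above(f,f), clear(b), clear(c), clear(d), clear(f), near(f)}
4. move(d,f)  →  {above(b,b), above(b,f), above(c,b), above(c,e), above(d,c), above(f,d), above(f,e), above(f,f), clear(b), clear(c), clear(d), clear(f), near(d)}

free(c); move(b,c); move(f,b); move(d,f)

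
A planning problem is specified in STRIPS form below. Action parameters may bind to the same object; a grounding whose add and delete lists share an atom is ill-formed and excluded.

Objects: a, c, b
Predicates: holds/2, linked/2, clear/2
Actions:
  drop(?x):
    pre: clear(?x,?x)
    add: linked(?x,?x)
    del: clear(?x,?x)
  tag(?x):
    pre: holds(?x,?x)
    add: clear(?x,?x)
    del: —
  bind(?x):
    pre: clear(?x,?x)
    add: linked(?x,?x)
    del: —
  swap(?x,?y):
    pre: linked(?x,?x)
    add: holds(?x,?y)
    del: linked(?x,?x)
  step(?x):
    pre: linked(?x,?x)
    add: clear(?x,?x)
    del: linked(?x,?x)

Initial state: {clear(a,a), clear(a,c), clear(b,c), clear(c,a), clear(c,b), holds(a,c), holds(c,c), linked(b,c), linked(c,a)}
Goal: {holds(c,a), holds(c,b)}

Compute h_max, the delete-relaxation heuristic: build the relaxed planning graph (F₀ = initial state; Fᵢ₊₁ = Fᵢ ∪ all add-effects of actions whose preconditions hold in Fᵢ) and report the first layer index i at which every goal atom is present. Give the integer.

F0 = init (9 atoms)
F1 = F0 ∪ {clear(c,c), linked(a,a)}  (11 atoms)
F2 = F1 ∪ {holds(a,a), holds(a,b), linked(c,c)}  (14 atoms)
F3 = F2 ∪ {holds(c,a), holds(c,b)}  (16 atoms)
goal ⊆ F3  ⇒  h_max = 3

3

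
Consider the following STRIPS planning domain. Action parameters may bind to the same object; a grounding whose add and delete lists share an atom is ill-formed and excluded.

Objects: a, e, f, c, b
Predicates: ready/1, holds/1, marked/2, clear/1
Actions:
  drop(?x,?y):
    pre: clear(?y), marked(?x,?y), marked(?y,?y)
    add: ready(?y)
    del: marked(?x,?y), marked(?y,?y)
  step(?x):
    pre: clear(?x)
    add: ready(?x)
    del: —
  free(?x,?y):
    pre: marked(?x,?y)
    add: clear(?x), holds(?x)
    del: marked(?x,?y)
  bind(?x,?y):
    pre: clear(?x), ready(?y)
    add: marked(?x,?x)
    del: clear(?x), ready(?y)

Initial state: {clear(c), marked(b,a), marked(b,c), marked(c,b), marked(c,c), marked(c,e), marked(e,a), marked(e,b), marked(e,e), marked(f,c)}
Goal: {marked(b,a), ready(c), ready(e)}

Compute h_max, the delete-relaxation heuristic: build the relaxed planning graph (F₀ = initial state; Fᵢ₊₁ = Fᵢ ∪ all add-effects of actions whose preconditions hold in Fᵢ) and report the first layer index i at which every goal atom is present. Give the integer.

2

F0 = init (10 atoms)
F1 = F0 ∪ {clear(b), clear(e), clear(f), holds(b), holds(c), holds(e), holds(f), ready(c)}  (18 atoms)
F2 = F1 ∪ {marked(b,b), marked(f,f), ready(b), ready(e), ready(f)}  (23 atoms)
goal ⊆ F2  ⇒  h_max = 2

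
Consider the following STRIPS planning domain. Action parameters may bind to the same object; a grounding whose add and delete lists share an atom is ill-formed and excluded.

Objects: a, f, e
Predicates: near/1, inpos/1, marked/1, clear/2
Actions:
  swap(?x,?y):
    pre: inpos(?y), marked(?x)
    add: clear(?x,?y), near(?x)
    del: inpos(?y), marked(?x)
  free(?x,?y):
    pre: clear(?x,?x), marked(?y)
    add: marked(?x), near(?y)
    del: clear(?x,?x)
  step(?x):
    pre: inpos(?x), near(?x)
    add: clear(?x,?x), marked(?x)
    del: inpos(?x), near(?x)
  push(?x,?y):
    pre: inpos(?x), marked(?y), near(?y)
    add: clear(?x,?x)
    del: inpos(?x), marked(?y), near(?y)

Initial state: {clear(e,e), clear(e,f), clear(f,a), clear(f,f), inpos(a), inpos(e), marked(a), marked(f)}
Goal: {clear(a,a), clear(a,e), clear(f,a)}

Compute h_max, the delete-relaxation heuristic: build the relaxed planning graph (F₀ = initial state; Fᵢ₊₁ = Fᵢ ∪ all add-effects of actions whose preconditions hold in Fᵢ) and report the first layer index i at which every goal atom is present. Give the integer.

F0 = init (8 atoms)
F1 = F0 ∪ {clear(a,a), clear(a,e), clear(f,e), marked(e), near(a), near(f)}  (14 atoms)
goal ⊆ F1  ⇒  h_max = 1

1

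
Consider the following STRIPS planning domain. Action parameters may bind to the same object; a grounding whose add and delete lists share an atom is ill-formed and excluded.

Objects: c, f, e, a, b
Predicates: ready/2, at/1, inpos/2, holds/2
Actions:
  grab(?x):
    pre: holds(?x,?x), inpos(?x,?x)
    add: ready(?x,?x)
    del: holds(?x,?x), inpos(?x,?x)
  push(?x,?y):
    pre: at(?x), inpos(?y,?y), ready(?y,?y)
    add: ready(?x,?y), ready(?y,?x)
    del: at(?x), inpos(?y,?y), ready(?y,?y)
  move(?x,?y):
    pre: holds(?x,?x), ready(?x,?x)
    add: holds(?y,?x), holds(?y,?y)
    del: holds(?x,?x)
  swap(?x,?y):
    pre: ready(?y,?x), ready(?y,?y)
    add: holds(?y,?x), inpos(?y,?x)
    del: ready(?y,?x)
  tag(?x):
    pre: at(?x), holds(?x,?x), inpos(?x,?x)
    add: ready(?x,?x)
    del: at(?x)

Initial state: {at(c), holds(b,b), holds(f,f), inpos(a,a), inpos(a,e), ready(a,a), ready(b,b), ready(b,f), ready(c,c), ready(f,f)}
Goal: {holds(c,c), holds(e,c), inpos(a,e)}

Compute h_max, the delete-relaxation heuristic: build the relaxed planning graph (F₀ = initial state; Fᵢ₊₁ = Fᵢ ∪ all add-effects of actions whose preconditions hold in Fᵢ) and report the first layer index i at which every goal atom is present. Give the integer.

F0 = init (10 atoms)
F1 = F0 ∪ {holds(a,a), holds(a,b), holds(a,f), holds(b,f), holds(c,b), holds(c,c), holds(c,f), holds(e,b), holds(e,e), holds(e,f), holds(f,b), inpos(b,b), inpos(b,f), inpos(c,c), inpos(f,f), ready(a,c), ready(c,a)}  (27 atoms)
F2 = F1 ∪ {holds(a,c), holds(b,a), holds(b,c), holds(c,a), holds(e,a), holds(e,c), holds(f,a), holds(f,c), inpos(a,c), inpos(c,a), ready(b,c), ready(c,b), ready(c,f), ready(f,c)}  (41 atoms)
goal ⊆ F2  ⇒  h_max = 2

2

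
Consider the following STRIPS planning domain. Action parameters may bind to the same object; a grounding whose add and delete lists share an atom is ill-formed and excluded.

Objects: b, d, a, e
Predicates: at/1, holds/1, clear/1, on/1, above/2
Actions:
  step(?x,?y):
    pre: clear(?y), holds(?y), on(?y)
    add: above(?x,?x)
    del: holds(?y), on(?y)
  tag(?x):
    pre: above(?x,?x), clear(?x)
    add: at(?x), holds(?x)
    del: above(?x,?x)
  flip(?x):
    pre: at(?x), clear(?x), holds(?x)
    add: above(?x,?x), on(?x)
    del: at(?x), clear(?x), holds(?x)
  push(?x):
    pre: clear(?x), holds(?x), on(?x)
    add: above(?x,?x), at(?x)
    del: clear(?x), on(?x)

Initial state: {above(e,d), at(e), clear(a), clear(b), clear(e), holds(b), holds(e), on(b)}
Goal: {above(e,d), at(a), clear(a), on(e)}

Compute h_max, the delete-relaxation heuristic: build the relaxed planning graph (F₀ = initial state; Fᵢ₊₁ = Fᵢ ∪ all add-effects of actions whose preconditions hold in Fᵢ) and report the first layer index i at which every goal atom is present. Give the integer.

F0 = init (8 atoms)
F1 = F0 ∪ {above(a,a), above(b,b), above(d,d), above(e,e), at(b), on(e)}  (14 atoms)
F2 = F1 ∪ {at(a), holds(a)}  (16 atoms)
goal ⊆ F2  ⇒  h_max = 2

2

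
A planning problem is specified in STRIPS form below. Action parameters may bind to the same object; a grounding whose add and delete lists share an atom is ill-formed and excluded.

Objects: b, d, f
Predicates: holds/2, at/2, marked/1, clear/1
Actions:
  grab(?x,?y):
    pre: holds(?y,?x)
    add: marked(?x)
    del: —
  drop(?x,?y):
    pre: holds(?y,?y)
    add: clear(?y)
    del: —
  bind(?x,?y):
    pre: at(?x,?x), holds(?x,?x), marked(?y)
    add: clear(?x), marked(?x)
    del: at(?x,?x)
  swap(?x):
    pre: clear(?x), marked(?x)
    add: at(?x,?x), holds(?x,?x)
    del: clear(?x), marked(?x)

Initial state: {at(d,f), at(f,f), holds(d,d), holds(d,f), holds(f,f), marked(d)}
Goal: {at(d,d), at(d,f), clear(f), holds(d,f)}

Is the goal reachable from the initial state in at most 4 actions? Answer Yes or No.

Yes

1. drop(b,d)  →  {at(d,f), at(f,f), clear(d), holds(d,d), holds(d,f), holds(f,f), marked(d)}
2. drop(b,f)  →  {at(d,f), at(f,f), clear(d), clear(f), holds(d,d), holds(d,f), holds(f,f), marked(d)}
3. swap(d)  →  {at(d,d), at(d,f), at(f,f), clear(f), holds(d,d), holds(d,f), holds(f,f)}
optimal plan length = 3; 3 ≤ 4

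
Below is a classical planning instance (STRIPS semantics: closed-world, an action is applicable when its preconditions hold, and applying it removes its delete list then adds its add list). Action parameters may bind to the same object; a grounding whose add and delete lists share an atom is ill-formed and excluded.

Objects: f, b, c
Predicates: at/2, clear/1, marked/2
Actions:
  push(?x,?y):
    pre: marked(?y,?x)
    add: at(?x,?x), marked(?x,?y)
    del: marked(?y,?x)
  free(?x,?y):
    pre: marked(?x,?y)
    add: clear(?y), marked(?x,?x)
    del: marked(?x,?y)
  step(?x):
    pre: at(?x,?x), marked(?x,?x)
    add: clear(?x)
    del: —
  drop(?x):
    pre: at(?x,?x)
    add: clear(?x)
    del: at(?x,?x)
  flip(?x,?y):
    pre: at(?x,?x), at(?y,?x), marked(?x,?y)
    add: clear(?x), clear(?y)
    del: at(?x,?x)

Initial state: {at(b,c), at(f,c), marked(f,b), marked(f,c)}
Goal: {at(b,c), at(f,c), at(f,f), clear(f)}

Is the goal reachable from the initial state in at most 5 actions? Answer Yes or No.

1. push(c,f)  →  {at(b,c), at(c,c), at(f,c), marked(c,f), marked(f,b)}
2. flip(c,f)  →  {at(b,c), at(f,c), clear(c), clear(f), marked(c,f), marked(f,b)}
3. push(f,c)  →  {at(b,c), at(f,c), at(f,f), clear(c), clear(f), marked(f,b), marked(f,c)}
optimal plan length = 3; 3 ≤ 5

Yes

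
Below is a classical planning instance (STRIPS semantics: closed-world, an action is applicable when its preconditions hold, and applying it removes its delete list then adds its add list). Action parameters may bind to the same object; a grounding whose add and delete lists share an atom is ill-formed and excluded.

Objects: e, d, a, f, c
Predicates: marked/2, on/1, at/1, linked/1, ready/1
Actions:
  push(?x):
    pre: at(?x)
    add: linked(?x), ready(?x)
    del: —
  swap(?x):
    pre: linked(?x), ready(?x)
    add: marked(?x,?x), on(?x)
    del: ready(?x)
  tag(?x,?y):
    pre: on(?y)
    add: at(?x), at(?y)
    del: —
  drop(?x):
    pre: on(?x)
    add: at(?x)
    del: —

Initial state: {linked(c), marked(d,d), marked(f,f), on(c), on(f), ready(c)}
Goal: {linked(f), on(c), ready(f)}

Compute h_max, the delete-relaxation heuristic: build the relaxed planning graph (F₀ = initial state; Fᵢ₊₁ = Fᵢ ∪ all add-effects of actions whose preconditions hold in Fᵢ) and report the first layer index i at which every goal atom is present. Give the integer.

2

F0 = init (6 atoms)
F1 = F0 ∪ {at(a), at(c), at(d), at(e), at(f), marked(c,c)}  (12 atoms)
F2 = F1 ∪ {linked(a), linked(d), linked(e), linked(f), ready(a), ready(d), ready(e), ready(f)}  (20 atoms)
goal ⊆ F2  ⇒  h_max = 2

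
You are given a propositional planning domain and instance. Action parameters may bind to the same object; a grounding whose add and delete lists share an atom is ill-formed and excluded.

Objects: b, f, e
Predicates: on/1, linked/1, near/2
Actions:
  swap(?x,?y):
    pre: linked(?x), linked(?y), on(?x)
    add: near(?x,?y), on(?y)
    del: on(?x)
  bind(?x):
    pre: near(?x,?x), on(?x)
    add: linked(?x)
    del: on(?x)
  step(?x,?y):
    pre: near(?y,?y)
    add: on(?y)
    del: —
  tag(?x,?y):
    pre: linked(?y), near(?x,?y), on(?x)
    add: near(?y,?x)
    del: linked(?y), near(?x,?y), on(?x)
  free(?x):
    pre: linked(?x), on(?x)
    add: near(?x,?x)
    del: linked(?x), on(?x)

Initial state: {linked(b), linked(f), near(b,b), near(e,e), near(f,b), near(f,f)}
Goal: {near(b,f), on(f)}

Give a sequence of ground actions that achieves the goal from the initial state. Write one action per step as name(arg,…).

step(b,b); swap(b,f)

1. step(b,b)  →  {linked(b), linked(f), near(b,b), near(e,e), near(f,b), near(f,f), on(b)}
2. swap(b,f)  →  {linked(b), linked(f), near(b,b), near(b,f), near(e,e), near(f,b), near(f,f), on(f)}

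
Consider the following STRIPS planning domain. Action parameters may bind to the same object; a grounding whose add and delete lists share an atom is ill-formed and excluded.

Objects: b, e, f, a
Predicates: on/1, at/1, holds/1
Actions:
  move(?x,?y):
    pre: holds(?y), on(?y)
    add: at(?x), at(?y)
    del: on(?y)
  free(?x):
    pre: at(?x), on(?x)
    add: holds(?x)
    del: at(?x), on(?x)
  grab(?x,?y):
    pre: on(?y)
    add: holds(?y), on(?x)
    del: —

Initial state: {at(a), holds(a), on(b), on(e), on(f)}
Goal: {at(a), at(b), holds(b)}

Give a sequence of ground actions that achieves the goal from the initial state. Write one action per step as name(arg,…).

1. grab(b,b)  →  {at(a), holds(a), holds(b), on(b), on(e), on(f)}
2. move(b,b)  →  {at(a), at(b), holds(a), holds(b), on(e), on(f)}

grab(b,b); move(b,b)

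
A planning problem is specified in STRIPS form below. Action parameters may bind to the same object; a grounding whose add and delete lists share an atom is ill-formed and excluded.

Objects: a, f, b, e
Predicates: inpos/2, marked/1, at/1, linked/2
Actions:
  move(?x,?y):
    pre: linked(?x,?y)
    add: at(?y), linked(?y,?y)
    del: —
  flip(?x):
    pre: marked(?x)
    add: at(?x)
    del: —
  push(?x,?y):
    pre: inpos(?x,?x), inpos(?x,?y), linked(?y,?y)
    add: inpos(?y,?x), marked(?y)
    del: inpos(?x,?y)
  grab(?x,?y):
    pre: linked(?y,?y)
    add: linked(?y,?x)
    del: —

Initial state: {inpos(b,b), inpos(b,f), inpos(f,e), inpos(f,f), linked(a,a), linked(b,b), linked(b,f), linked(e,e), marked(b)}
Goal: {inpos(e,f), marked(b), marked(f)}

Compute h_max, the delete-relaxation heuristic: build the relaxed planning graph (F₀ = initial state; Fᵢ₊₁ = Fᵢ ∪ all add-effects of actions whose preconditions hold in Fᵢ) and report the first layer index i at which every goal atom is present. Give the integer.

F0 = init (9 atoms)
F1 = F0 ∪ {at(a), at(b), at(e), at(f), inpos(e,f), linked(a,b), linked(a,e), linked(a,f), linked(b,a), linked(b,e), linked(e,a), linked(e,b), linked(e,f), linked(f,f), marked(e)}  (24 atoms)
F2 = F1 ∪ {inpos(f,b), linked(f,a), linked(f,b), linked(f,e), marked(f)}  (29 atoms)
goal ⊆ F2  ⇒  h_max = 2

2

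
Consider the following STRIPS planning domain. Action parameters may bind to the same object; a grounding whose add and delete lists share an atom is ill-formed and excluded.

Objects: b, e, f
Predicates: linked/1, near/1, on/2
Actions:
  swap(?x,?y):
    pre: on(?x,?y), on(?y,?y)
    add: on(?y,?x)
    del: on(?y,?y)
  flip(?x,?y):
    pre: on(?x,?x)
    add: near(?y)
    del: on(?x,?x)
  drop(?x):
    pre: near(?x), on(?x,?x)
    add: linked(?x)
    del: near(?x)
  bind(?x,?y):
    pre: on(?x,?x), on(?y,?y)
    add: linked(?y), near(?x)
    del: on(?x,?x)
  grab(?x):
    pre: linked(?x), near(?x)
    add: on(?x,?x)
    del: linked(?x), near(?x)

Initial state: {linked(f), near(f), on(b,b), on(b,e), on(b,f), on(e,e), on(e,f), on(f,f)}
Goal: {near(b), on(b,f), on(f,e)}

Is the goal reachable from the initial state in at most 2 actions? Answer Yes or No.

Yes

1. swap(e,f)  →  {linked(f), near(f), on(b,b), on(b,e), on(b,f), on(e,e), on(e,f), on(f,e)}
2. flip(b,b)  →  {linked(f), near(b), near(f), on(b,e), on(b,f), on(e,e), on(e,f), on(f,e)}
optimal plan length = 2; 2 ≤ 2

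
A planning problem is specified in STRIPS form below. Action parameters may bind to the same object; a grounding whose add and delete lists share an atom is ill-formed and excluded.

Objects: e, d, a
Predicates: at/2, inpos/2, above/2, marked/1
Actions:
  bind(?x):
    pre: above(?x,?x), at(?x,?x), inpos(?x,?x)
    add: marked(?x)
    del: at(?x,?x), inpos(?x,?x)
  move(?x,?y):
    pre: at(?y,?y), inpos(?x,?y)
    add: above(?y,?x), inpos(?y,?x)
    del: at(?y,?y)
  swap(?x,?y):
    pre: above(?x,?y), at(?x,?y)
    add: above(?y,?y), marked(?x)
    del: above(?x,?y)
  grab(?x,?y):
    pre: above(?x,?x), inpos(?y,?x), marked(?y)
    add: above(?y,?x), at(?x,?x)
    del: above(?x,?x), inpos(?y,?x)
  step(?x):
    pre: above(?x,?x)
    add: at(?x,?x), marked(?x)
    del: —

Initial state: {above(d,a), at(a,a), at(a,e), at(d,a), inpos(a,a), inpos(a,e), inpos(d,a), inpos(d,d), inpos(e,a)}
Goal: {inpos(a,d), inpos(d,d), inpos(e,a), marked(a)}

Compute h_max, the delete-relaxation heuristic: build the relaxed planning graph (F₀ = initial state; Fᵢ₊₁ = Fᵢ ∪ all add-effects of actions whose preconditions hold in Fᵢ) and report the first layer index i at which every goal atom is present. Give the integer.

2

F0 = init (9 atoms)
F1 = F0 ∪ {above(a,a), above(a,d), above(a,e), inpos(a,d), marked(d)}  (14 atoms)
F2 = F1 ∪ {above(e,e), marked(a)}  (16 atoms)
goal ⊆ F2  ⇒  h_max = 2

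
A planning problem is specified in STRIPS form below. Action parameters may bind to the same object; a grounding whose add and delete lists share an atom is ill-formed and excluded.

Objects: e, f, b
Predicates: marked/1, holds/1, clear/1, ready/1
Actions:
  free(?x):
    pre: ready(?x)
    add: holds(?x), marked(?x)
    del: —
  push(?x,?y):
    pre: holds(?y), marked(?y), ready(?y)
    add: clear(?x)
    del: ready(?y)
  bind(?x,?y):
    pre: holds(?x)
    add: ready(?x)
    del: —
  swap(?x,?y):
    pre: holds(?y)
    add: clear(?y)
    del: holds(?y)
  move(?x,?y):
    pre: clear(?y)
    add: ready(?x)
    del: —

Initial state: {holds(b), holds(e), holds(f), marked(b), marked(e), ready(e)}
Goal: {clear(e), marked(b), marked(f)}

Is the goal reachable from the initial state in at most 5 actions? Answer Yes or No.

1. push(e,e)  →  {clear(e), holds(b), holds(e), holds(f), marked(b), marked(e)}
2. bind(f,e)  →  {clear(e), holds(b), holds(e), holds(f), marked(b), marked(e), ready(f)}
3. free(f)  →  {clear(e), holds(b), holds(e), holds(f), marked(b), marked(e), marked(f), ready(f)}
optimal plan length = 3; 3 ≤ 5

Yes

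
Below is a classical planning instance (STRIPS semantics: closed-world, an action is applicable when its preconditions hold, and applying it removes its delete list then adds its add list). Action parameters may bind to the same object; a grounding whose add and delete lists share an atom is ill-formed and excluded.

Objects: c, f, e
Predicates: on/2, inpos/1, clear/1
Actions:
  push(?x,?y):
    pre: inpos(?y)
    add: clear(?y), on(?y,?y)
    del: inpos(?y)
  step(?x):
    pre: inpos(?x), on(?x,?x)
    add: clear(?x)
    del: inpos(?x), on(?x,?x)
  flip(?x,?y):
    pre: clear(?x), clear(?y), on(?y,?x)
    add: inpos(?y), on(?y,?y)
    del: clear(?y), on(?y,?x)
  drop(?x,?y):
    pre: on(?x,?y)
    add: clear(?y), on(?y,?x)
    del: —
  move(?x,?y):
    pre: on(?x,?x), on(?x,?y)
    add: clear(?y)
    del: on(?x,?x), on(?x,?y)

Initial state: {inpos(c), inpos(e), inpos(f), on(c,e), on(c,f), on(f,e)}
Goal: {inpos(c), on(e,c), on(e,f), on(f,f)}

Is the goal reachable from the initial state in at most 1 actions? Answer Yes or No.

1. push(c,f)  →  {clear(f), inpos(c), inpos(e), on(c,e), on(c,f), on(f,e), on(f,f)}
2. drop(c,e)  →  {clear(e), clear(f), inpos(c), inpos(e), on(c,e), on(c,f), on(e,c), on(f,e), on(f,f)}
3. drop(f,e)  →  {clear(e), clear(f), inpos(c), inpos(e), on(c,e), on(c,f), on(e,c), on(e,f), on(f,e), on(f,f)}
optimal plan length = 3; 3 > 1

No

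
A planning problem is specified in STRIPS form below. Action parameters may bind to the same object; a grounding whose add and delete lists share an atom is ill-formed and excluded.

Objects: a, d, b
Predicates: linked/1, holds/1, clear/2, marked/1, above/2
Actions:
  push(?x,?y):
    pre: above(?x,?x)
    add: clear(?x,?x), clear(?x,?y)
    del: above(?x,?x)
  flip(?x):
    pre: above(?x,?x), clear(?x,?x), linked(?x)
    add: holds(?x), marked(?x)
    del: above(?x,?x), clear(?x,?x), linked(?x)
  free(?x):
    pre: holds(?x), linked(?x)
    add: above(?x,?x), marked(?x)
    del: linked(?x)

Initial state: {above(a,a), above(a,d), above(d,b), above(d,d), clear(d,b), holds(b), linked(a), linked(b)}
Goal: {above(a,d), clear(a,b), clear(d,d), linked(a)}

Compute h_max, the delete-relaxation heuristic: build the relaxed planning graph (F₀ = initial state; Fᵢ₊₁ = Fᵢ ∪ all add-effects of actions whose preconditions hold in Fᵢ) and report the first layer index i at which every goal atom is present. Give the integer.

1

F0 = init (8 atoms)
F1 = F0 ∪ {above(b,b), clear(a,a), clear(a,b), clear(a,d), clear(d,a), clear(d,d), marked(b)}  (15 atoms)
goal ⊆ F1  ⇒  h_max = 1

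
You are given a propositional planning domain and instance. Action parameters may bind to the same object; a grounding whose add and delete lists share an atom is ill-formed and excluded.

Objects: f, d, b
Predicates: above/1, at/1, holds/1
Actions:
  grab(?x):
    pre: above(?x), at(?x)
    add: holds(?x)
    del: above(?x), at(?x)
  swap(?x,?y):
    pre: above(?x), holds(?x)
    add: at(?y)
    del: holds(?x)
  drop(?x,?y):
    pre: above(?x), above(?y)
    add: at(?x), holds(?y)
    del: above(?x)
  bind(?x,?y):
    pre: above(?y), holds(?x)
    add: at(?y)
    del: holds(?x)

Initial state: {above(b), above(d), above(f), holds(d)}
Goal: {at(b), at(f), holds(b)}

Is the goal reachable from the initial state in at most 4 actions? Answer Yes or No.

Yes

1. swap(d,f)  →  {above(b), above(d), above(f), at(f)}
2. drop(b,b)  →  {above(d), above(f), at(b), at(f), holds(b)}
optimal plan length = 2; 2 ≤ 4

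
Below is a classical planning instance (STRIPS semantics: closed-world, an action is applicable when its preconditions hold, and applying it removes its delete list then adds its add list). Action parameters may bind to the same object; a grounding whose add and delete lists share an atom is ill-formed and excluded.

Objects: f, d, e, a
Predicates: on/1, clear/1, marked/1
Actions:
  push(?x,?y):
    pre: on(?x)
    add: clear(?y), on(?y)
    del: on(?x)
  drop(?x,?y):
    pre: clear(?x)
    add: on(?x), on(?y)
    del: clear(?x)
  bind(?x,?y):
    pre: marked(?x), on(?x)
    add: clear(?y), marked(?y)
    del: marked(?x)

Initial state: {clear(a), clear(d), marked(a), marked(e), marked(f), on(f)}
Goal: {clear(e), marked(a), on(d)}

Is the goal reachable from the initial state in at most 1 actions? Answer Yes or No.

No

1. push(f,e)  →  {clear(a), clear(d), clear(e), marked(a), marked(e), marked(f), on(e)}
2. push(e,d)  →  {clear(a), clear(d), clear(e), marked(a), marked(e), marked(f), on(d)}
optimal plan length = 2; 2 > 1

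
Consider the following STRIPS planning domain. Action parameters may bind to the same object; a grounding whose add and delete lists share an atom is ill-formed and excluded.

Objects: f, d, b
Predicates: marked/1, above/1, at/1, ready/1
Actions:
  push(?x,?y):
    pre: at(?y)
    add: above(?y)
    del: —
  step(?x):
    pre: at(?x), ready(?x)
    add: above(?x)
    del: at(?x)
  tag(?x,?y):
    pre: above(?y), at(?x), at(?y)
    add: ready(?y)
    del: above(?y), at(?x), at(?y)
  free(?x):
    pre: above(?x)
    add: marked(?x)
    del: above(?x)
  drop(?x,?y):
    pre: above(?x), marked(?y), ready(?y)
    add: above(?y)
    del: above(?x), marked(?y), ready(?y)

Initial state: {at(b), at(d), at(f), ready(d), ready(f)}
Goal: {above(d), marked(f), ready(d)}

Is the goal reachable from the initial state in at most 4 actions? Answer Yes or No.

Yes

1. push(f,f)  →  {above(f), at(b), at(d), at(f), ready(d), ready(f)}
2. push(f,d)  →  {above(d), above(f), at(b), at(d), at(f), ready(d), ready(f)}
3. free(f)  →  {above(d), at(b), at(d), at(f), marked(f), ready(d), ready(f)}
optimal plan length = 3; 3 ≤ 4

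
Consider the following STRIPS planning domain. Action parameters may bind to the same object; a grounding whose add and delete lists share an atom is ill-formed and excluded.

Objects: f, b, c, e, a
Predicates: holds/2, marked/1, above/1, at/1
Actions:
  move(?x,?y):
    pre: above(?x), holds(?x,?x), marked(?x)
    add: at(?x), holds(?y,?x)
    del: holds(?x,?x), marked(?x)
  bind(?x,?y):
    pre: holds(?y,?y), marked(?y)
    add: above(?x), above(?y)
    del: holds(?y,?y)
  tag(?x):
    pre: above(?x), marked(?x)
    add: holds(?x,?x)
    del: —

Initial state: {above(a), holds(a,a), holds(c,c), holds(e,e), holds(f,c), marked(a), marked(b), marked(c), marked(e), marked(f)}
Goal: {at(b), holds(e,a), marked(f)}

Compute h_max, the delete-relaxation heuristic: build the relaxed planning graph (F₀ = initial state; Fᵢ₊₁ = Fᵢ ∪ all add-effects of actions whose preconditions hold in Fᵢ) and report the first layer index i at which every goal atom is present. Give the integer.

3

F0 = init (10 atoms)
F1 = F0 ∪ {above(b), above(c), above(e), above(f), at(a), holds(b,a), holds(c,a), holds(e,a), holds(f,a)}  (19 atoms)
F2 = F1 ∪ {at(c), at(e), holds(a,c), holds(a,e), holds(b,b), holds(b,c), holds(b,e), holds(c,e), holds(e,c), holds(f,e), holds(f,f)}  (30 atoms)
F3 = F2 ∪ {at(b), at(f), holds(a,b), holds(a,f), holds(b,f), holds(c,b), holds(c,f), holds(e,b), holds(e,f), holds(f,b)}  (40 atoms)
goal ⊆ F3  ⇒  h_max = 3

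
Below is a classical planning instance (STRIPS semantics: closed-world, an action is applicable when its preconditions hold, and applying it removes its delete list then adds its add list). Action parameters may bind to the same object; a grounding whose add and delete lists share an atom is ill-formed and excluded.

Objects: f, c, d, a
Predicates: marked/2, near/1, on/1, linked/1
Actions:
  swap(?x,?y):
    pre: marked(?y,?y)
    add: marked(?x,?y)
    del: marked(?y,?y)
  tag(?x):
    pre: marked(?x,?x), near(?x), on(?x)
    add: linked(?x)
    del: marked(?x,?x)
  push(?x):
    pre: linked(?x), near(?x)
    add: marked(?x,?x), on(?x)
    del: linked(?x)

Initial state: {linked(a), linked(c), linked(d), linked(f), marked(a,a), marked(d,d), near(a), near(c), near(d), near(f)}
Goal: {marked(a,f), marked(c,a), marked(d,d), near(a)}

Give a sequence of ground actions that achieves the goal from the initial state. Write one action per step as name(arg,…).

swap(c,a); push(f); swap(a,f)

1. swap(c,a)  →  {linked(a), linked(c), linked(d), linked(f), marked(c,a), marked(d,d), near(a), near(c), near(d), near(f)}
2. push(f)  →  {linked(a), linked(c), linked(d), marked(c,a), marked(d,d), marked(f,f), near(a), near(c), near(d), near(f), on(f)}
3. swap(a,f)  →  {linked(a), linked(c), linked(d), marked(a,f), marked(c,a), marked(d,d), near(a), near(c), near(d), near(f), on(f)}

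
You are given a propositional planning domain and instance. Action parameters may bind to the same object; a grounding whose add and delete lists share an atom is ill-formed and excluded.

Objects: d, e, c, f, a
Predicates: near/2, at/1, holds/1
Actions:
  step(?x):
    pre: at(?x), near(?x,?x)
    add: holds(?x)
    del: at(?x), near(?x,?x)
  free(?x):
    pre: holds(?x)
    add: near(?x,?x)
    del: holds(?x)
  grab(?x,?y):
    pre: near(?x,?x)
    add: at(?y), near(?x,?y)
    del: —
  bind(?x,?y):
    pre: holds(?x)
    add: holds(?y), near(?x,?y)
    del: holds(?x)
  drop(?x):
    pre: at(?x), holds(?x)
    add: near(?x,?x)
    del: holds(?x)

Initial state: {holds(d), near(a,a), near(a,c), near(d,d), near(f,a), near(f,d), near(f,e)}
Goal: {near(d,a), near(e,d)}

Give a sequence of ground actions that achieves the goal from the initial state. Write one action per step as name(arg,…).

1. grab(d,a)  →  {at(a), holds(d), near(a,a), near(a,c), near(d,a), near(d,d), near(f,a), near(f,d), near(f,e)}
2. bind(d,e)  →  {at(a), holds(e), near(a,a), near(a,c), near(d,a), near(d,d), near(d,e), near(f,a), near(f,d), near(f,e)}
3. bind(e,d)  →  {at(a), holds(d), near(a,a), near(a,c), near(d,a), near(d,d), near(d,e), near(e,d), near(f,a), near(f,d), near(f,e)}

grab(d,a); bind(d,e); bind(e,d)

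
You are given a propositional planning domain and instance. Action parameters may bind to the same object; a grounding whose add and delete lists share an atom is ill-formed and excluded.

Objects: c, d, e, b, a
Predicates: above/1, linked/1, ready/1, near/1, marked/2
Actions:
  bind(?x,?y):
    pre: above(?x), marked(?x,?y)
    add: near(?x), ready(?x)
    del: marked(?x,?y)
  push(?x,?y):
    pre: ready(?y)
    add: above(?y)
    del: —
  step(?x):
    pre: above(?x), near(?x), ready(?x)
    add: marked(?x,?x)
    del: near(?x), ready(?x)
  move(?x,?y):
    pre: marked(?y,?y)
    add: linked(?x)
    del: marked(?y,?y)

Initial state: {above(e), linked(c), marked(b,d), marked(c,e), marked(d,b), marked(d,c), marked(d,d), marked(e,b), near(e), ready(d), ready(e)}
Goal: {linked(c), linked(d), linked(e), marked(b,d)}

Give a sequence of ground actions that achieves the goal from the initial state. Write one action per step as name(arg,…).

step(e); move(d,d); move(e,e)

1. step(e)  →  {above(e), linked(c), marked(b,d), marked(c,e), marked(d,b), marked(d,c), marked(d,d), marked(e,b), marked(e,e), ready(d)}
2. move(d,d)  →  {above(e), linked(c), linked(d), marked(b,d), marked(c,e), marked(d,b), marked(d,c), marked(e,b), marked(e,e), ready(d)}
3. move(e,e)  →  {above(e), linked(c), linked(d), linked(e), marked(b,d), marked(c,e), marked(d,b), marked(d,c), marked(e,b), ready(d)}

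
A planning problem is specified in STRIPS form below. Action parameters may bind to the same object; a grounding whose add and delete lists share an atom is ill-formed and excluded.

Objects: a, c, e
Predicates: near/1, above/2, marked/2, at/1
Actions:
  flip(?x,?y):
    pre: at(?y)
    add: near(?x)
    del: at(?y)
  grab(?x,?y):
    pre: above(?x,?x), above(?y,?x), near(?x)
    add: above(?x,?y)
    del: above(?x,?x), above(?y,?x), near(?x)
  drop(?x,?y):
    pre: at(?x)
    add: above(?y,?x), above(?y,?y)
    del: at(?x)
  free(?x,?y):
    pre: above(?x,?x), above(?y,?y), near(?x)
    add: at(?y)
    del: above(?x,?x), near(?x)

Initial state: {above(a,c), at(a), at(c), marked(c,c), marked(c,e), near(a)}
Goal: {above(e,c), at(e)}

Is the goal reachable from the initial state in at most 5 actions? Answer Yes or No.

Yes

1. flip(e,a)  →  {above(a,c), at(c), marked(c,c), marked(c,e), near(a), near(e)}
2. drop(c,e)  →  {above(a,c), above(e,c), above(e,e), marked(c,c), marked(c,e), near(a), near(e)}
3. free(e,e)  →  {above(a,c), above(e,c), at(e), marked(c,c), marked(c,e), near(a)}
optimal plan length = 3; 3 ≤ 5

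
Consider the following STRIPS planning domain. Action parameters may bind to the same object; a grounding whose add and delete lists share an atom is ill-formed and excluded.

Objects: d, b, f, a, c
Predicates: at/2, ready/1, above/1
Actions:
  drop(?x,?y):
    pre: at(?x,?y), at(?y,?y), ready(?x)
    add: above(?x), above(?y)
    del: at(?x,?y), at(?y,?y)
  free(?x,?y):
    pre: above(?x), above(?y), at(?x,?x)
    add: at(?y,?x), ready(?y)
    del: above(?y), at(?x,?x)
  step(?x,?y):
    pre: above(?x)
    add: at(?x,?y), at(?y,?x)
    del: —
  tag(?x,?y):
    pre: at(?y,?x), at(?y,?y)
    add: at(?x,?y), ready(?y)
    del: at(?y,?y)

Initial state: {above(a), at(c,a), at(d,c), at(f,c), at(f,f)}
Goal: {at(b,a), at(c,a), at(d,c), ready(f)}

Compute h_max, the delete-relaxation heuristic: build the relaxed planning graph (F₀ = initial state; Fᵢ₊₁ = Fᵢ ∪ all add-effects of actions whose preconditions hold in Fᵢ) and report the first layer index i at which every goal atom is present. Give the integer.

1

F0 = init (5 atoms)
F1 = F0 ∪ {at(a,a), at(a,b), at(a,c), at(a,d), at(a,f), at(b,a), at(c,f), at(d,a), at(f,a), ready(f)}  (15 atoms)
goal ⊆ F1  ⇒  h_max = 1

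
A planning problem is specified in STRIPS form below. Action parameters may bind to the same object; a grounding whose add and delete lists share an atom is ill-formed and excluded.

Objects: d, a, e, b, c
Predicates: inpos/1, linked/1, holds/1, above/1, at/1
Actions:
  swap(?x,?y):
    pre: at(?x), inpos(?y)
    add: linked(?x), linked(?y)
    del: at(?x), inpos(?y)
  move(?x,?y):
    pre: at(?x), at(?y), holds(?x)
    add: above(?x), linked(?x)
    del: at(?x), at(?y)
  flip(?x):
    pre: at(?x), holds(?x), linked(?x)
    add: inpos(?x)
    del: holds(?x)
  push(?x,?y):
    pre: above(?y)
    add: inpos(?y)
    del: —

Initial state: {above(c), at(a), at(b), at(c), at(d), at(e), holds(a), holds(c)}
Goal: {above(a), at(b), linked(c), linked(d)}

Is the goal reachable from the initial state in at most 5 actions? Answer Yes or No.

Yes

1. move(a,a)  →  {above(a), above(c), at(b), at(c), at(d), at(e), holds(a), holds(c), linked(a)}
2. push(d,c)  →  {above(a), above(c), at(b), at(c), at(d), at(e), holds(a), holds(c), inpos(c), linked(a)}
3. swap(d,c)  →  {above(a), above(c), at(b), at(c), at(e), holds(a), holds(c), linked(a), linked(c), linked(d)}
optimal plan length = 3; 3 ≤ 5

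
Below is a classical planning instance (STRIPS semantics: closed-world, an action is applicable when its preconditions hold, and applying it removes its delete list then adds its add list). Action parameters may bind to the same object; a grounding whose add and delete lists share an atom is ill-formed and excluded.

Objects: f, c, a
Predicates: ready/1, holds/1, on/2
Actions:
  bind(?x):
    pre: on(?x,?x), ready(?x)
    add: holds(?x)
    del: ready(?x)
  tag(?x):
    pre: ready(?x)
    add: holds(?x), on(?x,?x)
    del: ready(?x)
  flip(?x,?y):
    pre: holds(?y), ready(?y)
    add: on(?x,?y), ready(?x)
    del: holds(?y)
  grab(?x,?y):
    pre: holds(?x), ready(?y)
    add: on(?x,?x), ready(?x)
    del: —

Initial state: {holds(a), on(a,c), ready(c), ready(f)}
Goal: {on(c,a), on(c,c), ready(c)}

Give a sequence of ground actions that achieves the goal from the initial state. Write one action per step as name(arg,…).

1. tag(c)  →  {holds(a), holds(c), on(a,c), on(c,c), ready(f)}
2. grab(a,f)  →  {holds(a), holds(c), on(a,a), on(a,c), on(c,c), ready(a), ready(f)}
3. flip(c,a)  →  {holds(c), on(a,a), on(a,c), on(c,a), on(c,c), ready(a), ready(c), ready(f)}

tag(c); grab(a,f); flip(c,a)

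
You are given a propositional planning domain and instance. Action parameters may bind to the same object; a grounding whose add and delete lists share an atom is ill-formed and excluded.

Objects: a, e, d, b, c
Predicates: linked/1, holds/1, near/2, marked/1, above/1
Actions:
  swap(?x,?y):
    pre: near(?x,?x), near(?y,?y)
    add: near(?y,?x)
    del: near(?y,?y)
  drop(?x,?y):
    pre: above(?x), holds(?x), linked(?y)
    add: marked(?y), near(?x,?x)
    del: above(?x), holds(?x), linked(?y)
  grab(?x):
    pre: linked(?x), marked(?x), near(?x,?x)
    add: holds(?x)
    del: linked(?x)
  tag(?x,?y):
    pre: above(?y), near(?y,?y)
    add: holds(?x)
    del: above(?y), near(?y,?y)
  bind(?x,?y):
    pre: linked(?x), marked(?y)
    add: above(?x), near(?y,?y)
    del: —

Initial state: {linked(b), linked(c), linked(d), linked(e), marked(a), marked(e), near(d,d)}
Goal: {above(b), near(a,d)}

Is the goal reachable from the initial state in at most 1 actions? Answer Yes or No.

1. bind(b,a)  →  {above(b), linked(b), linked(c), linked(d), linked(e), marked(a), marked(e), near(a,a), near(d,d)}
2. swap(d,a)  →  {above(b), linked(b), linked(c), linked(d), linked(e), marked(a), marked(e), near(a,d), near(d,d)}
optimal plan length = 2; 2 > 1

No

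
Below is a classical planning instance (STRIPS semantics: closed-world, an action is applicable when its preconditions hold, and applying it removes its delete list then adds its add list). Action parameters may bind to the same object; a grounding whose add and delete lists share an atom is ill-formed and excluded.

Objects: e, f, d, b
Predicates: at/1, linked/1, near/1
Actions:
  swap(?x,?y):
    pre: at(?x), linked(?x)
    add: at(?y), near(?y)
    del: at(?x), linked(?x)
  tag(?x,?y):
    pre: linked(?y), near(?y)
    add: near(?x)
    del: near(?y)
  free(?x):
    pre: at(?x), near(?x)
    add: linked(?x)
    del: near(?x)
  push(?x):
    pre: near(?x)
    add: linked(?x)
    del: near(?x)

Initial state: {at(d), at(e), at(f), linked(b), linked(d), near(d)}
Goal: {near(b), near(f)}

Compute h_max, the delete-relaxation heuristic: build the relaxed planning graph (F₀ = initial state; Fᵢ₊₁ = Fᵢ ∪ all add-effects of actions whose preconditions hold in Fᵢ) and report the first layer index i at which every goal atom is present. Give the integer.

F0 = init (6 atoms)
F1 = F0 ∪ {at(b), near(b), near(e), near(f)}  (10 atoms)
goal ⊆ F1  ⇒  h_max = 1

1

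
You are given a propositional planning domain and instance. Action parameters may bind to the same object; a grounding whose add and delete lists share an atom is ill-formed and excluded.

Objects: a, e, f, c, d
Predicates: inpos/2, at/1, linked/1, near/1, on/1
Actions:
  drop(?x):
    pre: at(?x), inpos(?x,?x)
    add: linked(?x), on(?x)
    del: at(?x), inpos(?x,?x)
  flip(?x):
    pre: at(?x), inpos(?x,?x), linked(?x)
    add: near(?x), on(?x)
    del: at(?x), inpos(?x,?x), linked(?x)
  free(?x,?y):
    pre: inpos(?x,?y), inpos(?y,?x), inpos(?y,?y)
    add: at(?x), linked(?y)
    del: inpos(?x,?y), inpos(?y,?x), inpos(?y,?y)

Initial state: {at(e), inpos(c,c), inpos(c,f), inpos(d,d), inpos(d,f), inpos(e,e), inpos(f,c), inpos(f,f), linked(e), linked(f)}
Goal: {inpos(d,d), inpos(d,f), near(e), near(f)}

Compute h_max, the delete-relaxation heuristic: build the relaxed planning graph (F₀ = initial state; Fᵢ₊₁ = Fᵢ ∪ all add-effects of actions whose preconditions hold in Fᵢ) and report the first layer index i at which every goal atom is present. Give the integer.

F0 = init (10 atoms)
F1 = F0 ∪ {at(c), at(d), at(f), linked(c), linked(d), near(e), on(e)}  (17 atoms)
F2 = F1 ∪ {near(c), near(d), near(f), on(c), on(d), on(f)}  (23 atoms)
goal ⊆ F2  ⇒  h_max = 2

2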